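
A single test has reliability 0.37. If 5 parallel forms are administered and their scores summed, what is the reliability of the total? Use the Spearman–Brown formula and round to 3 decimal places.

0.746

ρ_k = kρ / (1 + (k−1)ρ) = 5·0.37 / (1 + 4·0.37) = 1.850 / 2.480 = 0.746.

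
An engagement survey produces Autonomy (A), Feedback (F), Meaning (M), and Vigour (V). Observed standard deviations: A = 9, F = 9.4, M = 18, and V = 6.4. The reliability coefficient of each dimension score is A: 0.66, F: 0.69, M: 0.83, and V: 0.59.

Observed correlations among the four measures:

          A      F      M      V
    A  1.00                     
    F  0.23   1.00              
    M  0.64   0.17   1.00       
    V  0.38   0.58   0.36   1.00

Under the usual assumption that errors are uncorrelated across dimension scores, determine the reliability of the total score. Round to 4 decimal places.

0.8774

Var(A+F+M+V) = 9² + 9.4² + 18² + 6.4² + 2·[9·9.4·0.23 + 9·18·0.64 + 9·6.4·0.38 + 9.4·18·0.17 + 9.4·6.4·0.58 + 18·6.4·0.36] = 534.32 + 500.31 = 1034.63.
Under uncorrelated errors the observed covariances equal the true-score covariances, so only the own-variance terms attenuate.
True-score variance = [9²·0.66 + 9.4²·0.69 + 18²·0.83 + 6.4²·0.59] + 500.31 = 407.515 + 500.31 = 907.824.
Reliability = 907.824 / 1034.63 = 0.8774.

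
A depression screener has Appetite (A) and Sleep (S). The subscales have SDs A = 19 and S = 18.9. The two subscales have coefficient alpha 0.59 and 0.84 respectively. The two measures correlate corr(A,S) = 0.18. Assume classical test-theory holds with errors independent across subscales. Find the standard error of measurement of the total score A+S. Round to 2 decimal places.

Var(total) = 718.21 + 129.276 = 847.486.
True-score variance = 513.046 + 129.276 = 642.322, so reliability = 0.7579.
Error variance = 847.486 − 642.322 = 205.164; SEM = √205.164 = 14.32.

14.32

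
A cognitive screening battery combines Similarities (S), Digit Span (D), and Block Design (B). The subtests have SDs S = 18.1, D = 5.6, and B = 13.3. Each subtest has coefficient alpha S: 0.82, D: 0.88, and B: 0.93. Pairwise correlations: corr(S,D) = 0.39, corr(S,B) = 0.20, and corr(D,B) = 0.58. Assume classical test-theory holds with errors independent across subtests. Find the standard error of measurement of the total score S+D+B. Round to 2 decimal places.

8.67

Var(total) = 535.86 + 261.75 = 797.61.
True-score variance = 460.745 + 261.75 = 722.494, so reliability = 0.9058.
Error variance = 797.61 − 722.494 = 75.1153; SEM = √75.1153 = 8.67.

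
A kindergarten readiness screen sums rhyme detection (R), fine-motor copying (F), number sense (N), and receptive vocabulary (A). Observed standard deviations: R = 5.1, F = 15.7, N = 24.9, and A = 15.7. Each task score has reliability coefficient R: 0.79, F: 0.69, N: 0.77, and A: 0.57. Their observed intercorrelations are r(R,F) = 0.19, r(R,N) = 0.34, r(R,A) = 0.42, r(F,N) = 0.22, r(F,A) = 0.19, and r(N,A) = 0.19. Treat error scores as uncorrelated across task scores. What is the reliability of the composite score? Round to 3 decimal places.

Var(R+F+N+A) = 5.1² + 15.7² + 24.9² + 15.7² + 2·[5.1·15.7·0.19 + 5.1·24.9·0.34 + 5.1·15.7·0.42 + 15.7·24.9·0.22 + 15.7·15.7·0.19 + 24.9·15.7·0.19] = 1139 + 598.267 = 1737.27.
Under uncorrelated errors the observed covariances equal the true-score covariances, so only the own-variance terms attenuate.
True-score variance = [5.1²·0.79 + 15.7²·0.69 + 24.9²·0.77 + 15.7²·0.57] + 598.267 = 808.533 + 598.267 = 1406.8.
Reliability = 1406.8 / 1737.27 = 0.810.

0.810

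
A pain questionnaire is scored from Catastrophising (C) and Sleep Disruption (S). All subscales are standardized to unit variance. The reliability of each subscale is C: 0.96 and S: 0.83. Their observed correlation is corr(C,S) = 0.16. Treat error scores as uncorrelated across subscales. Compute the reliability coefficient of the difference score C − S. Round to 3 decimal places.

Var(C−S) = 1 + 1 − 2·0.16 = 2 − 0.32 = 1.68.
Under uncorrelated errors the observed covariances equal the true-score covariances, so only the own-variance terms attenuate.
True-score variance = [0.96 + 0.83] − 0.32 = 1.79 − 0.32 = 1.47.
Reliability = 1.47 / 1.68 = 0.875.

0.875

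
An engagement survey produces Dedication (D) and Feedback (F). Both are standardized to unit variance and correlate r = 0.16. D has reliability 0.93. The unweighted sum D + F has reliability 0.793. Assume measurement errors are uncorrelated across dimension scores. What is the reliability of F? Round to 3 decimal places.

Var(D+F) = 2 + 2·0.16 = 2.320.
True-score variance = ρ_D + ρ_F + 2·0.16, so 0.793 = (0.93 + ρ_F + 0.32) / 2.320.
ρ_F = 0.793·2.320 − 0.93 − 0.32 = 0.590.

0.590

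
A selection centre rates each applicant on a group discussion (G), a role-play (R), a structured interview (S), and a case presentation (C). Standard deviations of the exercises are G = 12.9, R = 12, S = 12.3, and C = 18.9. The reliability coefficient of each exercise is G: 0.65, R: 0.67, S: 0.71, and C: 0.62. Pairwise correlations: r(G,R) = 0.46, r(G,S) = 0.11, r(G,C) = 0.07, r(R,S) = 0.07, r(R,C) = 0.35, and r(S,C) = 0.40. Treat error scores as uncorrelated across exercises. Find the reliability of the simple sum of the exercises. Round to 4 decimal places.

0.7955

Var(G+R+S+C) = 12.9² + 12² + 12.3² + 18.9² + 2·[12.9·12·0.46 + 12.9·12.3·0.11 + 12.9·18.9·0.07 + 12·12.3·0.07 + 12·18.9·0.35 + 12.3·18.9·0.40] = 818.91 + 576.857 = 1395.77.
Under uncorrelated errors the observed covariances equal the true-score covariances, so only the own-variance terms attenuate.
True-score variance = [12.9²·0.65 + 12²·0.67 + 12.3²·0.71 + 18.9²·0.62] + 576.857 = 533.533 + 576.857 = 1110.39.
Reliability = 1110.39 / 1395.77 = 0.7955.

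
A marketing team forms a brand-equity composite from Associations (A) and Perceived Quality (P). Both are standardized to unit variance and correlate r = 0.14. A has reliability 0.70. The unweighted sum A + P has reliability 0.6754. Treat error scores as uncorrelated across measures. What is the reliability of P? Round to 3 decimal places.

Var(A+P) = 2 + 2·0.14 = 2.280.
True-score variance = ρ_A + ρ_P + 2·0.14, so 0.6754 = (0.70 + ρ_P + 0.28) / 2.280.
ρ_P = 0.6754·2.280 − 0.70 − 0.28 = 0.560.

0.560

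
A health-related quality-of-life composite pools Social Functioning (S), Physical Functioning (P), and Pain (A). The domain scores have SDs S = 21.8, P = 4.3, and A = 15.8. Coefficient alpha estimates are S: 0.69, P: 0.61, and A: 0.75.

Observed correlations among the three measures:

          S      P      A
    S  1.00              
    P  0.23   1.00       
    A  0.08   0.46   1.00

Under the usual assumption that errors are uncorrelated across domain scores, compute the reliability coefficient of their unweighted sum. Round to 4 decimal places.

Var(S+P+A) = 21.8² + 4.3² + 15.8² + 2·[21.8·4.3·0.23 + 21.8·15.8·0.08 + 4.3·15.8·0.46] = 743.37 + 160.736 = 904.106.
Because errors are independent across components, Cov(Tᵢ,Tⱼ) = Cov(Xᵢ,Xⱼ); the off-diagonal part of the true-score variance is the same as above.
True-score variance = [21.8²·0.69 + 4.3²·0.61 + 15.8²·0.75] + 160.736 = 526.424 + 160.736 = 687.16.
Reliability = 687.16 / 904.106 = 0.7600.

0.7600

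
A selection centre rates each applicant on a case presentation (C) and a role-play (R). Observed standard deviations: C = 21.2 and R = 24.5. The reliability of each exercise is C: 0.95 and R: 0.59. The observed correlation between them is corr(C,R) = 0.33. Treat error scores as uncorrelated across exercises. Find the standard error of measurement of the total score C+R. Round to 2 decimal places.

16.39

Var(total) = 1049.69 + 342.804 = 1392.49.
True-score variance = 781.115 + 342.804 = 1123.92, so reliability = 0.8071.
Error variance = 1392.49 − 1123.92 = 268.575; SEM = √268.575 = 16.39.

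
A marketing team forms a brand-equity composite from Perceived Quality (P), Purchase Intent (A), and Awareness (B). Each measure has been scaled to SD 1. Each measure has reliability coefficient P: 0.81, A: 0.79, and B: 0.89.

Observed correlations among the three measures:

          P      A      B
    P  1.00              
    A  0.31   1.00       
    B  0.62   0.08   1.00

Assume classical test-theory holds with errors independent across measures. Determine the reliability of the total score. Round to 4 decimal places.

0.8984

Var(P+A+B) = 3 + 2·[0.31 + 0.62 + 0.08] = 3 + 2.02 = 5.02.
Under uncorrelated errors the observed covariances equal the true-score covariances, so only the own-variance terms attenuate.
True-score variance = [0.81 + 0.79 + 0.89] + 2.02 = 2.49 + 2.02 = 4.51.
Reliability = 4.51 / 5.02 = 0.8984.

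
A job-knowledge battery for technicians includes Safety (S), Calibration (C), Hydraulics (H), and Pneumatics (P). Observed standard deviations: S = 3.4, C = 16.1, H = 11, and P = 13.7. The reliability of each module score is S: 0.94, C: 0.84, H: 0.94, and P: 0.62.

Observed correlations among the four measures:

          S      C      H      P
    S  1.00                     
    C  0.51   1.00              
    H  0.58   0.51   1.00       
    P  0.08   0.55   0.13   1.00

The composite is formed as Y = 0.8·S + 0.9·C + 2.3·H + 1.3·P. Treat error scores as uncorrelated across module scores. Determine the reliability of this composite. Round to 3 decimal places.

Var(Y) = 0.8²·3.4² + 0.9²·16.1² + 2.3²·11² + 1.3²·13.7² + 2·[0.72·3.4·16.1·0.51 + 1.84·3.4·11·0.58 + 1.04·3.4·13.7·0.08 + 2.07·16.1·11·0.51 + 1.17·16.1·13.7·0.55 + 2.99·11·13.7·0.13] = 1174.64 + 902.735 = 2077.38.
With uncorrelated errors the cross-covariances are all true-score covariance, so they carry over unchanged; only the diagonal terms shrink to ρᵢσᵢ².
True-score variance = [0.8²·3.4²·0.94 + 0.9²·16.1²·0.84 + 2.3²·11²·0.94 + 1.3²·13.7²·0.62] + 902.735 = 981.667 + 902.735 = 1884.4.
Reliability = 1884.4 / 2077.38 = 0.907.

0.907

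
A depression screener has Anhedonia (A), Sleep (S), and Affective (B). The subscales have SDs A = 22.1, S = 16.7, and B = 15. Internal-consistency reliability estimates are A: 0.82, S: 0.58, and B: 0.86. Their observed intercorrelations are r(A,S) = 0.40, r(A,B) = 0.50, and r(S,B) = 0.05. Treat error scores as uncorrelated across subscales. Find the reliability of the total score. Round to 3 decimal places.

Var(A+S+B) = 22.1² + 16.7² + 15² + 2·[22.1·16.7·0.40 + 22.1·15·0.50 + 16.7·15·0.05] = 992.3 + 651.806 = 1644.11.
Because errors are independent across components, Cov(Tᵢ,Tⱼ) = Cov(Xᵢ,Xⱼ); the off-diagonal part of the true-score variance is the same as above.
True-score variance = [22.1²·0.82 + 16.7²·0.58 + 15²·0.86] + 651.806 = 755.752 + 651.806 = 1407.56.
Reliability = 1407.56 / 1644.11 = 0.856.

0.856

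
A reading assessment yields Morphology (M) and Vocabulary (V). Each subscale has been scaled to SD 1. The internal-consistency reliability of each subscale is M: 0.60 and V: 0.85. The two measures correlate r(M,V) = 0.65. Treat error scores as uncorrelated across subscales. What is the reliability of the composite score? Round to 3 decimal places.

0.833

Var(M+V) = 2 + 2·[0.65] = 2 + 1.3 = 3.3.
With uncorrelated errors the cross-covariances are all true-score covariance, so they carry over unchanged; only the diagonal terms shrink to ρᵢσᵢ².
True-score variance = [0.60 + 0.85] + 1.3 = 1.45 + 1.3 = 2.75.
Reliability = 2.75 / 3.3 = 0.833.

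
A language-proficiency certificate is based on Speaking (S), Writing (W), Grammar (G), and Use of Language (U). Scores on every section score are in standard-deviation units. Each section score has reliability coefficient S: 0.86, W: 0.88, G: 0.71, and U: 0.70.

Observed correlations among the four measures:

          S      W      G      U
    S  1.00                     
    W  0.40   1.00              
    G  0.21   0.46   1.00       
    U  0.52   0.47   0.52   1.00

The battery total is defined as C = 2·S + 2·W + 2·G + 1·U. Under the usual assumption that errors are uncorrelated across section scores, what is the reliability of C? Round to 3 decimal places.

0.909

Var(C) = 2² + 2² + 2² + 1 + 2·[4·0.40 + 4·0.21 + 2·0.52 + 4·0.46 + 2·0.47 + 2·0.52] = 13 + 14.6 = 27.6.
Because errors are independent across components, Cov(Tᵢ,Tⱼ) = Cov(Xᵢ,Xⱼ); the off-diagonal part of the true-score variance is the same as above.
True-score variance = [2²·0.86 + 2²·0.88 + 2²·0.71 + 0.70] + 14.6 = 10.5 + 14.6 = 25.1.
Reliability = 25.1 / 27.6 = 0.909.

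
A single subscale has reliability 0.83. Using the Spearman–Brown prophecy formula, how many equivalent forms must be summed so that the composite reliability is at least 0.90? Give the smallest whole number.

2

k ≥ ρ*(1−ρ₁)/(ρ₁(1−ρ*)) = 0.90·0.17 / (0.83·0.10) = 1.843.
Smallest integer k = 2.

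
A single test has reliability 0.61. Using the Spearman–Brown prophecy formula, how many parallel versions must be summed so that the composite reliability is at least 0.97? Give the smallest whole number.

k ≥ ρ*(1−ρ₁)/(ρ₁(1−ρ*)) = 0.97·0.39 / (0.61·0.03) = 20.672.
Smallest integer k = 21.

21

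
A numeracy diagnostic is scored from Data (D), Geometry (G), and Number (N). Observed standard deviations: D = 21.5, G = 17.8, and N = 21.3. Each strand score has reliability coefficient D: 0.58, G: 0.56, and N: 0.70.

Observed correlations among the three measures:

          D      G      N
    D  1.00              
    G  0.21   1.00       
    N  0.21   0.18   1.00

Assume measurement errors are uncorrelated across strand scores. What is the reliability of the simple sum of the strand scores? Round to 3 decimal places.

0.727

Var(D+G+N) = 21.5² + 17.8² + 21.3² + 2·[21.5·17.8·0.21 + 21.5·21.3·0.21 + 17.8·21.3·0.18] = 1232.78 + 489.563 = 1722.34.
Under uncorrelated errors the observed covariances equal the true-score covariances, so only the own-variance terms attenuate.
True-score variance = [21.5²·0.58 + 17.8²·0.56 + 21.3²·0.70] + 489.563 = 763.118 + 489.563 = 1252.68.
Reliability = 1252.68 / 1722.34 = 0.727.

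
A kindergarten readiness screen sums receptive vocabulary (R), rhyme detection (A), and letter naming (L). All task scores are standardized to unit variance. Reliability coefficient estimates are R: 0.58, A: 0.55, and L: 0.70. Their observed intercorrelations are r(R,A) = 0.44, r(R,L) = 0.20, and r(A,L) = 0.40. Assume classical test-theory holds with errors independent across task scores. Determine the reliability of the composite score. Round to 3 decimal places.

0.770

Var(R+A+L) = 3 + 2·[0.44 + 0.20 + 0.40] = 3 + 2.08 = 5.08.
With uncorrelated errors the cross-covariances are all true-score covariance, so they carry over unchanged; only the diagonal terms shrink to ρᵢσᵢ².
True-score variance = [0.58 + 0.55 + 0.70] + 2.08 = 1.83 + 2.08 = 3.91.
Reliability = 3.91 / 5.08 = 0.770.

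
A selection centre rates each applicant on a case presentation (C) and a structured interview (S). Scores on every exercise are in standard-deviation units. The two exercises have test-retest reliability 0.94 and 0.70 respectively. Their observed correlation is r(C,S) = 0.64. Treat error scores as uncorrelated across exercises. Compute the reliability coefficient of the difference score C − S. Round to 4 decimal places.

0.5000

Var(C−S) = 1 + 1 − 2·0.64 = 2 − 1.28 = 0.72.
With uncorrelated errors the cross-covariances are all true-score covariance, so they carry over unchanged; only the diagonal terms shrink to ρᵢσᵢ².
True-score variance = [0.94 + 0.70] − 1.28 = 1.64 − 1.28 = 0.36.
Reliability = 0.36 / 0.72 = 0.5000.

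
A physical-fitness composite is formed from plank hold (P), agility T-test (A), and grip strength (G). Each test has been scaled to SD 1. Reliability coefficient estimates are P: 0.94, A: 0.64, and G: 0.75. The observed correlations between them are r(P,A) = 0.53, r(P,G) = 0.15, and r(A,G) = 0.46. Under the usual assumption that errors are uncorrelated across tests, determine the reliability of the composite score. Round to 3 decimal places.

0.873

Var(P+A+G) = 3 + 2·[0.53 + 0.15 + 0.46] = 3 + 2.28 = 5.28.
Because errors are independent across components, Cov(Tᵢ,Tⱼ) = Cov(Xᵢ,Xⱼ); the off-diagonal part of the true-score variance is the same as above.
True-score variance = [0.94 + 0.64 + 0.75] + 2.28 = 2.33 + 2.28 = 4.61.
Reliability = 4.61 / 5.28 = 0.873.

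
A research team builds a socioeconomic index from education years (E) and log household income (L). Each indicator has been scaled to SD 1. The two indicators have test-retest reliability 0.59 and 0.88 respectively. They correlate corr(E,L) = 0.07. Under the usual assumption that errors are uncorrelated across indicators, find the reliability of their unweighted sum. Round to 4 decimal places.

Var(E+L) = 2 + 2·[0.07] = 2 + 0.14 = 2.14.
Under uncorrelated errors the observed covariances equal the true-score covariances, so only the own-variance terms attenuate.
True-score variance = [0.59 + 0.88] + 0.14 = 1.47 + 0.14 = 1.61.
Reliability = 1.61 / 2.14 = 0.7523.

0.7523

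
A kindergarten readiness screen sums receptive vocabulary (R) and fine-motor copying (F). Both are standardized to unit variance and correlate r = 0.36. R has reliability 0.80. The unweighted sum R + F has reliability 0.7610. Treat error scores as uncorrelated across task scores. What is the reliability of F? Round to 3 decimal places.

Var(R+F) = 2 + 2·0.36 = 2.720.
True-score variance = ρ_R + ρ_F + 2·0.36, so 0.7610 = (0.80 + ρ_F + 0.72) / 2.720.
ρ_F = 0.7610·2.720 − 0.80 − 0.72 = 0.550.

0.550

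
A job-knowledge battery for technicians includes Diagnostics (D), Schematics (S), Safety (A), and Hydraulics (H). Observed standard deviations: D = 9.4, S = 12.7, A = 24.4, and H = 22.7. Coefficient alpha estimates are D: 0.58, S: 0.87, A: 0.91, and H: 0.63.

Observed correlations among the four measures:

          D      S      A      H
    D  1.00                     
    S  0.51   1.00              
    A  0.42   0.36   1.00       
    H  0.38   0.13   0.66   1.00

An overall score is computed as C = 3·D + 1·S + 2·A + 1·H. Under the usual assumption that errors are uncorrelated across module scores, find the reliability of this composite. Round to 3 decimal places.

0.903

Var(C) = 3²·9.4² + 12.7² + 2²·24.4² + 22.7² + 2·[3·9.4·12.7·0.51 + 6·9.4·24.4·0.42 + 3·9.4·22.7·0.38 + 2·12.7·24.4·0.36 + 12.7·22.7·0.13 + 2·24.4·22.7·0.66] = 3853.26 + 3991.21 = 7844.47.
With uncorrelated errors the cross-covariances are all true-score covariance, so they carry over unchanged; only the diagonal terms shrink to ρᵢσᵢ².
True-score variance = [3²·9.4²·0.58 + 12.7²·0.87 + 2²·24.4²·0.91 + 22.7²·0.63] + 3991.21 = 3093.3 + 3991.21 = 7084.51.
Reliability = 7084.51 / 7844.47 = 0.903.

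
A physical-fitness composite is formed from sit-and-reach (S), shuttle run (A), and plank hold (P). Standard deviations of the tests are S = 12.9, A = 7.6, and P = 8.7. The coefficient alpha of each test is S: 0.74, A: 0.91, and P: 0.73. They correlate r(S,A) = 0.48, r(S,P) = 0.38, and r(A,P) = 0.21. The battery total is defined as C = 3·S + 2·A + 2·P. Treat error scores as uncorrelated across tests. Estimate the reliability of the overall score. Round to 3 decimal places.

Var(C) = 3²·12.9² + 2²·7.6² + 2²·8.7² + 2·[6·12.9·7.6·0.48 + 6·12.9·8.7·0.38 + 4·7.6·8.7·0.21] = 2031.49 + 1187.56 = 3219.05.
Under uncorrelated errors the observed covariances equal the true-score covariances, so only the own-variance terms attenuate.
True-score variance = [3²·12.9²·0.74 + 2²·7.6²·0.91 + 2²·8.7²·0.73] + 1187.56 = 1539.55 + 1187.56 = 2727.11.
Reliability = 2727.11 / 3219.05 = 0.847.

0.847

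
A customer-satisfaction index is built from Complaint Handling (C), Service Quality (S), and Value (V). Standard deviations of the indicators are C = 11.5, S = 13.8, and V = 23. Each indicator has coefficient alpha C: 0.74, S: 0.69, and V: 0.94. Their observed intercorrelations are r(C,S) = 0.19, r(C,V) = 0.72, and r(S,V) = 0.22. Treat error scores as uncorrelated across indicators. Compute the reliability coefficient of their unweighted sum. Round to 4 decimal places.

Var(C+S+V) = 11.5² + 13.8² + 23² + 2·[11.5·13.8·0.19 + 11.5·23·0.72 + 13.8·23·0.22] = 851.69 + 580.842 = 1432.53.
Because errors are independent across components, Cov(Tᵢ,Tⱼ) = Cov(Xᵢ,Xⱼ); the off-diagonal part of the true-score variance is the same as above.
True-score variance = [11.5²·0.74 + 13.8²·0.69 + 23²·0.94] + 580.842 = 726.529 + 580.842 = 1307.37.
Reliability = 1307.37 / 1432.53 = 0.9126.

0.9126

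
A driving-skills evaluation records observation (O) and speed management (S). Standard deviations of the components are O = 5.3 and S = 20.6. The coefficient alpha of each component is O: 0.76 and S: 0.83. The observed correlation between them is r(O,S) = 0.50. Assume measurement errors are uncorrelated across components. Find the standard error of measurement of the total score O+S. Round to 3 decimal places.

8.882

Var(total) = 452.45 + 109.18 = 561.63.
True-score variance = 373.567 + 109.18 = 482.747, so reliability = 0.8595.
Error variance = 561.63 − 482.747 = 78.8828; SEM = √78.8828 = 8.882.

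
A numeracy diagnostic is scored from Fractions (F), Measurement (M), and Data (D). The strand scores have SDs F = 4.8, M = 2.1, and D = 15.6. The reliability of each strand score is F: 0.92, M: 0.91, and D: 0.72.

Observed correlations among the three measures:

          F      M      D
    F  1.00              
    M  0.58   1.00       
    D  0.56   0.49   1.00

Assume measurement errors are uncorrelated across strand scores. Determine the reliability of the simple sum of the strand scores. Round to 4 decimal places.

Var(F+M+D) = 4.8² + 2.1² + 15.6² + 2·[4.8·2.1·0.58 + 4.8·15.6·0.56 + 2.1·15.6·0.49] = 270.81 + 127.663 = 398.473.
With uncorrelated errors the cross-covariances are all true-score covariance, so they carry over unchanged; only the diagonal terms shrink to ρᵢσᵢ².
True-score variance = [4.8²·0.92 + 2.1²·0.91 + 15.6²·0.72] + 127.663 = 200.429 + 127.663 = 328.092.
Reliability = 328.092 / 398.473 = 0.8234.

0.8234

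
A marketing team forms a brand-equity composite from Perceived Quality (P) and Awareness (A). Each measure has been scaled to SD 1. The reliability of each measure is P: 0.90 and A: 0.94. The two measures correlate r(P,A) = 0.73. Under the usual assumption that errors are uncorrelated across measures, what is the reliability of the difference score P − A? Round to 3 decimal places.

Var(P−A) = 1 + 1 − 2·0.73 = 2 − 1.46 = 0.54.
With uncorrelated errors the cross-covariances are all true-score covariance, so they carry over unchanged; only the diagonal terms shrink to ρᵢσᵢ².
True-score variance = [0.90 + 0.94] − 1.46 = 1.84 − 1.46 = 0.38.
Reliability = 0.38 / 0.54 = 0.704.

0.704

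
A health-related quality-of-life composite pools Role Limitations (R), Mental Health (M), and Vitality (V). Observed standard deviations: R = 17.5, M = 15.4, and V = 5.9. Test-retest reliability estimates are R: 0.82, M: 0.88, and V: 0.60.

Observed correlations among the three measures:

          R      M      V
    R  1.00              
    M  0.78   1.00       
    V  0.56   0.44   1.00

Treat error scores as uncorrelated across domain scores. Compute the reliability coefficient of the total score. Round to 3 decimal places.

Var(R+M+V) = 17.5² + 15.4² + 5.9² + 2·[17.5·15.4·0.78 + 17.5·5.9·0.56 + 15.4·5.9·0.44] = 578.22 + 616.017 = 1194.24.
Under uncorrelated errors the observed covariances equal the true-score covariances, so only the own-variance terms attenuate.
True-score variance = [17.5²·0.82 + 15.4²·0.88 + 5.9²·0.60] + 616.017 = 480.712 + 616.017 = 1096.73.
Reliability = 1096.73 / 1194.24 = 0.918.

0.918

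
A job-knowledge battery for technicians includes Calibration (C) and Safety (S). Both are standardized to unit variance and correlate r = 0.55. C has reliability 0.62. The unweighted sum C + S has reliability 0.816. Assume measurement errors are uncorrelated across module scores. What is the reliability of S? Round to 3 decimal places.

0.810

Var(C+S) = 2 + 2·0.55 = 3.100.
True-score variance = ρ_C + ρ_S + 2·0.55, so 0.816 = (0.62 + ρ_S + 1.10) / 3.100.
ρ_S = 0.816·3.100 − 0.62 − 1.10 = 0.810.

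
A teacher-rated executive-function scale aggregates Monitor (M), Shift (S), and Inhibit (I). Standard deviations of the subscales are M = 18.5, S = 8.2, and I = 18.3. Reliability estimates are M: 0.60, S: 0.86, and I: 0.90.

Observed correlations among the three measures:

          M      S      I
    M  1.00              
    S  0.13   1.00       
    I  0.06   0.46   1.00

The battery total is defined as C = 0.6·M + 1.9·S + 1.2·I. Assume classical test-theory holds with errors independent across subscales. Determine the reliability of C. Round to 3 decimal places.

0.894

Var(C) = 0.6²·18.5² + 1.9²·8.2² + 1.2²·18.3² + 2·[1.14·18.5·8.2·0.13 + 0.72·18.5·18.3·0.06 + 2.28·8.2·18.3·0.46] = 848.188 + 388.98 = 1237.17.
Because errors are independent across components, Cov(Tᵢ,Tⱼ) = Cov(Xᵢ,Xⱼ); the off-diagonal part of the true-score variance is the same as above.
True-score variance = [0.6²·18.5²·0.60 + 1.9²·8.2²·0.86 + 1.2²·18.3²·0.90] + 388.98 = 716.697 + 388.98 = 1105.68.
Reliability = 1105.68 / 1237.17 = 0.894.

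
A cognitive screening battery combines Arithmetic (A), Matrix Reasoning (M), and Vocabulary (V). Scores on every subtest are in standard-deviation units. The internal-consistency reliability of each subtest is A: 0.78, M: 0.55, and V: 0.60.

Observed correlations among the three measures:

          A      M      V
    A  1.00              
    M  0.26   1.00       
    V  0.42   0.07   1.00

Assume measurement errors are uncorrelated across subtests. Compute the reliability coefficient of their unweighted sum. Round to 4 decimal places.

0.7622

Var(A+M+V) = 3 + 2·[0.26 + 0.42 + 0.07] = 3 + 1.5 = 4.5.
Under uncorrelated errors the observed covariances equal the true-score covariances, so only the own-variance terms attenuate.
True-score variance = [0.78 + 0.55 + 0.60] + 1.5 = 1.93 + 1.5 = 3.43.
Reliability = 3.43 / 4.5 = 0.7622.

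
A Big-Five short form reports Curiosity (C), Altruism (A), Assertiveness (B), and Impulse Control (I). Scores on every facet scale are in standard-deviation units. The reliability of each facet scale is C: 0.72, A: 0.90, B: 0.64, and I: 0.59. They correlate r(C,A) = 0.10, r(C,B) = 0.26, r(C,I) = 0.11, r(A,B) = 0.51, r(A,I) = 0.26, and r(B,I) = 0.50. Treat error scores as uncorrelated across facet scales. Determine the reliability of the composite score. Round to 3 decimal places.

0.846

Var(C+A+B+I) = 4 + 2·[0.10 + 0.26 + 0.11 + 0.51 + 0.26 + 0.50] = 4 + 3.48 = 7.48.
With uncorrelated errors the cross-covariances are all true-score covariance, so they carry over unchanged; only the diagonal terms shrink to ρᵢσᵢ².
True-score variance = [0.72 + 0.90 + 0.64 + 0.59] + 3.48 = 2.85 + 3.48 = 6.33.
Reliability = 6.33 / 7.48 = 0.846.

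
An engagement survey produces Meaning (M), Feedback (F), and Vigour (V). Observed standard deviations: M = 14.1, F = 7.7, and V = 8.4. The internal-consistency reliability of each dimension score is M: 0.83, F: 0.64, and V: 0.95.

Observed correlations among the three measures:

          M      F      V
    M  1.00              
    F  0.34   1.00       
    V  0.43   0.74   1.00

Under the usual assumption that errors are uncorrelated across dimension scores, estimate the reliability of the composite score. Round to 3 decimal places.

Var(M+F+V) = 14.1² + 7.7² + 8.4² + 2·[14.1·7.7·0.34 + 14.1·8.4·0.43 + 7.7·8.4·0.74] = 328.66 + 271.412 = 600.072.
Under uncorrelated errors the observed covariances equal the true-score covariances, so only the own-variance terms attenuate.
True-score variance = [14.1²·0.83 + 7.7²·0.64 + 8.4²·0.95] + 271.412 = 269.99 + 271.412 = 541.402.
Reliability = 541.402 / 600.072 = 0.902.

0.902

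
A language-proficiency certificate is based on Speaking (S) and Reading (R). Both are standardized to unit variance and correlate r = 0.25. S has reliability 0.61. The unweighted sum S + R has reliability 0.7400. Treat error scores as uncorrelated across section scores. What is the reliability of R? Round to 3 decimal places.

0.740

Var(S+R) = 2 + 2·0.25 = 2.500.
True-score variance = ρ_S + ρ_R + 2·0.25, so 0.7400 = (0.61 + ρ_R + 0.50) / 2.500.
ρ_R = 0.7400·2.500 − 0.61 − 0.50 = 0.740.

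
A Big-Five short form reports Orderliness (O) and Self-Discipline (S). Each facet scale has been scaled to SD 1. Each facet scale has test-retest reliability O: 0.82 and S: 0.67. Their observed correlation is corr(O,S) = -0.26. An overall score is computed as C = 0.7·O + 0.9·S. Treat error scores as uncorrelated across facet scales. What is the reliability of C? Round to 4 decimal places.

0.6344

Var(C) = 0.7² + 0.9² + 2·[0.63·(-0.26)] = 1.3 − 0.3276 = 0.9724.
Because errors are independent across components, Cov(Tᵢ,Tⱼ) = Cov(Xᵢ,Xⱼ); the off-diagonal part of the true-score variance is the same as above.
True-score variance = [0.7²·0.82 + 0.9²·0.67] − 0.3276 = 0.9445 − 0.3276 = 0.6169.
Reliability = 0.6169 / 0.9724 = 0.6344.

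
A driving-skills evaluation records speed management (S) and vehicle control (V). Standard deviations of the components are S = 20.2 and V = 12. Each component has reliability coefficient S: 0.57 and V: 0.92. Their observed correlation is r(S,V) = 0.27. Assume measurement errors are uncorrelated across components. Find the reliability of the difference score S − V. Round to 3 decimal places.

0.556

Var(S−V) = 20.2² + 12² − 2·20.2·12·0.27 = 552.04 − 130.896 = 421.144.
Because errors are independent across components, Cov(Tᵢ,Tⱼ) = Cov(Xᵢ,Xⱼ); the off-diagonal part of the true-score variance is the same as above.
True-score variance = [20.2²·0.57 + 12²·0.92] − 130.896 = 365.063 − 130.896 = 234.167.
Reliability = 234.167 / 421.144 = 0.556.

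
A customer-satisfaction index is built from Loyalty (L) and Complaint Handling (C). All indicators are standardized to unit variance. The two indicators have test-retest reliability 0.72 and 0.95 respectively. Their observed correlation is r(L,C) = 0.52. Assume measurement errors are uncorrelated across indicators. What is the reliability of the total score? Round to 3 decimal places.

0.891

Var(L+C) = 2 + 2·[0.52] = 2 + 1.04 = 3.04.
Under uncorrelated errors the observed covariances equal the true-score covariances, so only the own-variance terms attenuate.
True-score variance = [0.72 + 0.95] + 1.04 = 1.67 + 1.04 = 2.71.
Reliability = 2.71 / 3.04 = 0.891.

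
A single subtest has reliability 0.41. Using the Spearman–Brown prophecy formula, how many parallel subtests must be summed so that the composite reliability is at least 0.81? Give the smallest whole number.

7

k ≥ ρ*(1−ρ₁)/(ρ₁(1−ρ*)) = 0.81·0.59 / (0.41·0.19) = 6.135.
Smallest integer k = 7.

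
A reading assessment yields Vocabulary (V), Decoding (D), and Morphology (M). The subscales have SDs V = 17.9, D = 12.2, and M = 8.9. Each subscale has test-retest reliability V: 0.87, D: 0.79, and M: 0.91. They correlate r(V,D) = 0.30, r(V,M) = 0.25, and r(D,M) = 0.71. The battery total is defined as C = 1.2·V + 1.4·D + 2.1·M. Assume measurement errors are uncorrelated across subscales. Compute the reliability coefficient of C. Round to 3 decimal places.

0.923

Var(C) = 1.2²·17.9² + 1.4²·12.2² + 2.1²·8.9² + 2·[1.68·17.9·12.2·0.30 + 2.52·17.9·8.9·0.25 + 2.94·12.2·8.9·0.71] = 1102.43 + 874.157 = 1976.59.
Under uncorrelated errors the observed covariances equal the true-score covariances, so only the own-variance terms attenuate.
True-score variance = [1.2²·17.9²·0.87 + 1.4²·12.2²·0.79 + 2.1²·8.9²·0.91] + 874.157 = 949.751 + 874.157 = 1823.91.
Reliability = 1823.91 / 1976.59 = 0.923.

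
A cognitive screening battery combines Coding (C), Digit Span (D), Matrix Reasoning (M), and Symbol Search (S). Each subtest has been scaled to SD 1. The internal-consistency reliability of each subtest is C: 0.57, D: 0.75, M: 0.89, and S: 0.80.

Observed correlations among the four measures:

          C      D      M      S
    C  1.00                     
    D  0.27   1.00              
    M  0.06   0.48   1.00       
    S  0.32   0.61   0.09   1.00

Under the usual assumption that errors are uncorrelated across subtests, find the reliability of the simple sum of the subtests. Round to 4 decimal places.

0.8708

Var(C+D+M+S) = 4 + 2·[0.27 + 0.06 + 0.32 + 0.48 + 0.61 + 0.09] = 4 + 3.66 = 7.66.
Under uncorrelated errors the observed covariances equal the true-score covariances, so only the own-variance terms attenuate.
True-score variance = [0.57 + 0.75 + 0.89 + 0.80] + 3.66 = 3.01 + 3.66 = 6.67.
Reliability = 6.67 / 7.66 = 0.8708.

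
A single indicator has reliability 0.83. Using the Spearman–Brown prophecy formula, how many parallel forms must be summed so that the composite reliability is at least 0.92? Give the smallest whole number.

k ≥ ρ*(1−ρ₁)/(ρ₁(1−ρ*)) = 0.92·0.17 / (0.83·0.08) = 2.355.
Smallest integer k = 3.

3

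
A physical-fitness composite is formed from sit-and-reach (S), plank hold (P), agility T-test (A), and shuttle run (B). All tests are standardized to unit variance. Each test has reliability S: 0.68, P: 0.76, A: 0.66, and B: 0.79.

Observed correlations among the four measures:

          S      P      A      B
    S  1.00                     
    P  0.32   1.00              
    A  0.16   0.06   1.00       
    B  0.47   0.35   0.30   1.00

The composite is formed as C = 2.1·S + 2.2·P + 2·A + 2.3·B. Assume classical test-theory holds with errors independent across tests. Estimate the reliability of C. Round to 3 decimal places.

Var(C) = 2.1² + 2.2² + 2² + 2.3² + 2·[4.62·0.32 + 4.2·0.16 + 4.83·0.47 + 4.4·0.06 + 5.06·0.35 + 4.6·0.30] = 18.54 + 15.671 = 34.211.
With uncorrelated errors the cross-covariances are all true-score covariance, so they carry over unchanged; only the diagonal terms shrink to ρᵢσᵢ².
True-score variance = [2.1²·0.68 + 2.2²·0.76 + 2²·0.66 + 2.3²·0.79] + 15.671 = 13.4963 + 15.671 = 29.1673.
Reliability = 29.1673 / 34.211 = 0.853.

0.853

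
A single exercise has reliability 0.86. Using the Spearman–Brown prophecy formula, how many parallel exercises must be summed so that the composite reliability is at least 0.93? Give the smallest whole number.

k ≥ ρ*(1−ρ₁)/(ρ₁(1−ρ*)) = 0.93·0.14 / (0.86·0.07) = 2.163.
Smallest integer k = 3.

3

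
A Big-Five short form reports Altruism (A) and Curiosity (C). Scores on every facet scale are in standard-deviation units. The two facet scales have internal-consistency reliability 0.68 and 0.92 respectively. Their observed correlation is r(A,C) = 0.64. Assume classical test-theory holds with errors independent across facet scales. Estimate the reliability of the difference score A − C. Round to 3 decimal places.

Var(A−C) = 1 + 1 − 2·0.64 = 2 − 1.28 = 0.72.
Because errors are independent across components, Cov(Tᵢ,Tⱼ) = Cov(Xᵢ,Xⱼ); the off-diagonal part of the true-score variance is the same as above.
True-score variance = [0.68 + 0.92] − 1.28 = 1.6 − 1.28 = 0.32.
Reliability = 0.32 / 0.72 = 0.444.

0.444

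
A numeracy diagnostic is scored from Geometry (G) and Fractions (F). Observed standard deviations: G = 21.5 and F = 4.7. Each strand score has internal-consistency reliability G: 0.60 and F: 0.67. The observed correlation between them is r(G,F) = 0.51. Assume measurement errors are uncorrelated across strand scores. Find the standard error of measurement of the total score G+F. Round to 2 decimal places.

Var(total) = 484.34 + 103.071 = 587.411.
True-score variance = 292.15 + 103.071 = 395.221, so reliability = 0.6728.
Error variance = 587.411 − 395.221 = 192.19; SEM = √192.19 = 13.86.

13.86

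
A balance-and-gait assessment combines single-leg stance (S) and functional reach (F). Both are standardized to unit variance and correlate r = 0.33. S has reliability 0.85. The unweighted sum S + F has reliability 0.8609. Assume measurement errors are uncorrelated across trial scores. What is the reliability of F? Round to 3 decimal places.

0.780

Var(S+F) = 2 + 2·0.33 = 2.660.
True-score variance = ρ_S + ρ_F + 2·0.33, so 0.8609 = (0.85 + ρ_F + 0.66) / 2.660.
ρ_F = 0.8609·2.660 − 0.85 − 0.66 = 0.780.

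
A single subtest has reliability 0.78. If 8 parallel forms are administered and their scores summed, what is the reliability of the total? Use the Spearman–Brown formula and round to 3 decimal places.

ρ_k = kρ / (1 + (k−1)ρ) = 8·0.78 / (1 + 7·0.78) = 6.240 / 6.460 = 0.966.

0.966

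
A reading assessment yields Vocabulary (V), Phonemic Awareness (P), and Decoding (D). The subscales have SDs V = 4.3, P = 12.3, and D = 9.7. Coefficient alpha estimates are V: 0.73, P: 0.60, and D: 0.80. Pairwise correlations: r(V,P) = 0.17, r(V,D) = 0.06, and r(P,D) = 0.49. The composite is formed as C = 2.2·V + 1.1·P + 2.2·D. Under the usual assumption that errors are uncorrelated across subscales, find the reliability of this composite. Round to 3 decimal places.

0.825

Var(C) = 2.2²·4.3² + 1.1²·12.3² + 2.2²·9.7² + 2·[2.42·4.3·12.3·0.17 + 4.84·4.3·9.7·0.06 + 2.42·12.3·9.7·0.49] = 727.948 + 350.699 = 1078.65.
With uncorrelated errors the cross-covariances are all true-score covariance, so they carry over unchanged; only the diagonal terms shrink to ρᵢσᵢ².
True-score variance = [2.2²·4.3²·0.73 + 1.1²·12.3²·0.60 + 2.2²·9.7²·0.80] + 350.699 = 539.482 + 350.699 = 890.181.
Reliability = 890.181 / 1078.65 = 0.825.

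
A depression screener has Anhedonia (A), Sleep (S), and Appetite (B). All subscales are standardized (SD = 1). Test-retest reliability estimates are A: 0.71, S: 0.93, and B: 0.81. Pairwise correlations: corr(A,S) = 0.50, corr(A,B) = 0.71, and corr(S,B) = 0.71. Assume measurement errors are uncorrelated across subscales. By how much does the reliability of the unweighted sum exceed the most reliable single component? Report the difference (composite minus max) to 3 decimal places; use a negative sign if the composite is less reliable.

Var(sum) = 3 + 3.84 = 6.84; true-score variance = 2.45 + 3.84 = 6.29; composite reliability = 0.9196.
Max component reliability = 0.9300.
Difference = 0.9196 − 0.9300 = -0.010.

-0.010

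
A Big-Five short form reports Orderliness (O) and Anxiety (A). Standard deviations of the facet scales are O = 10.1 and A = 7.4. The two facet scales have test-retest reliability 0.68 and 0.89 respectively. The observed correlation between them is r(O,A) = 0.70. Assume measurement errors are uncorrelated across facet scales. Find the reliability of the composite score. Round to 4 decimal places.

0.8521

Var(O+A) = 10.1² + 7.4² + 2·[10.1·7.4·0.70] = 156.77 + 104.636 = 261.406.
Because errors are independent across components, Cov(Tᵢ,Tⱼ) = Cov(Xᵢ,Xⱼ); the off-diagonal part of the true-score variance is the same as above.
True-score variance = [10.1²·0.68 + 7.4²·0.89] + 104.636 = 118.103 + 104.636 = 222.739.
Reliability = 222.739 / 261.406 = 0.8521.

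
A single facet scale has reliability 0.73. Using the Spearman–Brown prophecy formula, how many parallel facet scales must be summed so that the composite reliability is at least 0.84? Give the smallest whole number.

k ≥ ρ*(1−ρ₁)/(ρ₁(1−ρ*)) = 0.84·0.27 / (0.73·0.16) = 1.942.
Smallest integer k = 2.

2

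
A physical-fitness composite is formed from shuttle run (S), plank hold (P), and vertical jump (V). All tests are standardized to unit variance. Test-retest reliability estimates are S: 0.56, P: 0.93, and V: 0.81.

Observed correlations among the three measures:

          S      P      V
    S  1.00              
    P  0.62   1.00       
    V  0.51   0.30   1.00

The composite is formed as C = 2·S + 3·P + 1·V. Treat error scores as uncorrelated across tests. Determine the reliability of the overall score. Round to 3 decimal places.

0.898

Var(C) = 2² + 3² + 1 + 2·[6·0.62 + 2·0.51 + 3·0.30] = 14 + 11.28 = 25.28.
Because errors are independent across components, Cov(Tᵢ,Tⱼ) = Cov(Xᵢ,Xⱼ); the off-diagonal part of the true-score variance is the same as above.
True-score variance = [2²·0.56 + 3²·0.93 + 0.81] + 11.28 = 11.42 + 11.28 = 22.7.
Reliability = 22.7 / 25.28 = 0.898.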